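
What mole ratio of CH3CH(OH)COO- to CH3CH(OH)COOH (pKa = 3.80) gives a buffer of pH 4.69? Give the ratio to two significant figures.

ratio = 7.8

pH = pKa + log(r) ⇒ log(r) = 4.69 − 3.80 = +0.89
r = [CH3CH(OH)COO-]/[CH3CH(OH)COOH] = 10^(+0.89) = 7.76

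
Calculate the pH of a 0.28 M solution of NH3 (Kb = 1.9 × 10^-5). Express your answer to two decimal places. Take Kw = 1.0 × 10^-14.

NH3 + H2O ⇌ NH4+ + OH-
Kb = [OH-]²/(0.28 − [OH-]) = 1.9 × 10^-5
Neglecting [OH-] in the denominator: [OH-] = √(1.9 × 10^-5 × 0.28) = 2.31 × 10^-3 M
pOH = 2.64, so pH = 14.00 − pOH = 11.36

pH = 11.36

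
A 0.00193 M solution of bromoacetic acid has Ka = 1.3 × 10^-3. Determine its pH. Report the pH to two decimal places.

pH = 2.97

BrCH2COOH ⇌ BrCH2COO- + H+
From the ICE table, Ka = [H+]²/(0.00193 − [H+]) = 1.3 × 10^-3.
The 5% rule fails; solving [H+]² + Ka·[H+] − Ka·C₀ = 0 exactly:
[H+] = [−0.0013 + √(0.0013² + 1e-05)]/2 = 1.06 × 10^-3 M
pH = −log[H+] = −log(1.06 × 10^-3) = 2.97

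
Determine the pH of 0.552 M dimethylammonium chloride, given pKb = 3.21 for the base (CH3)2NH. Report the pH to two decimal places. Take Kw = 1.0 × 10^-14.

(CH3)2NH2+ is the conjugate acid of the weak base (CH3)2NH.
Kb = 10^(−3.21) = 6.17 × 10^-4
Ka = Kw/Kb = 1.0×10^-14 / 6.17 × 10^-4 = 1.62 × 10^-11
Ka = x²/(0.552 − x) = 1.62 × 10^-11
Neglecting x in the denominator: x = √(1.62 × 10^-11 × 0.552) = 2.99 × 10^-6 M
Check: 0.00054% ionized — well under 5%, approximation valid.
pH = −log(2.99 × 10^-6) = 5.52

pH = 5.52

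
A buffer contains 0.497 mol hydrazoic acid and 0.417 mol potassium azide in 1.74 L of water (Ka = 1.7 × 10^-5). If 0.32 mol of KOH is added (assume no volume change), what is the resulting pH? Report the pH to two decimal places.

pH = 5.39

After neutralization: n(HN3) = 0.177 mol, n(N3-) = 0.737 mol.
pKa = −log(1.7 × 10^-5) = 4.770
pH = pKa + log(n_N3-/n_HN3) = 4.770 + log(0.737/0.177) = 4.770 + (+0.619)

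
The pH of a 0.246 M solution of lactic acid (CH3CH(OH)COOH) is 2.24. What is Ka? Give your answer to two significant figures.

Ka = 1.4 × 10^-4

[H+] = 10^(-2.24) = 5.75 × 10^-3 M
At equilibrium [HA] = 0.246 − 5.75 × 10^-3 = 2.40 × 10^-1 M
Ka = [H+][A-]/[HA] = (5.75 × 10^-3)² / 2.40 × 10^-1 = 1.4 × 10^-4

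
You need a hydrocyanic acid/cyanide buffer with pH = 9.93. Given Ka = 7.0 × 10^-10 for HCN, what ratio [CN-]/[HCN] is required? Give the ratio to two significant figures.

pKa = -log(7.0 × 10^-10) = 9.155
pH = pKa + log(r) ⇒ log(r) = 9.93 − 9.155 = +0.775
r = [CN-]/[HCN] = 10^(+0.775) = 5.96

ratio = 6.0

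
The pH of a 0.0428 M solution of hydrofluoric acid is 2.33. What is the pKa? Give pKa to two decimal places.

[H+] = 10^(-2.33) = 4.68 × 10^-3 M
At equilibrium [HA] = 0.0428 − 4.68 × 10^-3 = 3.81 × 10^-2 M
Ka = [H+][A-]/[HA] = (4.68 × 10^-3)² / 3.81 × 10^-2 = 5.75 × 10^-4
pKa = -log(5.75 × 10^-4) = 3.24

pKa = 3.24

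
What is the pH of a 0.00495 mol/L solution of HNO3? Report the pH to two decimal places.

pH = 2.31

HNO3 is a strong acid and dissociates completely, so [H+] = 0.00495 M.
pH = -log(0.00495) = 2.31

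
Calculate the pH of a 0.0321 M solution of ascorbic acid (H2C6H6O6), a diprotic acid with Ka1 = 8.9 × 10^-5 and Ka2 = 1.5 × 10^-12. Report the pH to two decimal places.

Since Ka1 ≫ Ka2, the first ionization dominates [H+].
Ka1 = x²/(0.0321 − x) = 8.9 × 10^-5
Solving the quadratic: x = (−Ka1 + √(Ka1² + 4·Ka1·C₀))/2 = 1.65 × 10^-3 M
pH = −log(1.65 × 10^-3) = 2.78

pH = 2.78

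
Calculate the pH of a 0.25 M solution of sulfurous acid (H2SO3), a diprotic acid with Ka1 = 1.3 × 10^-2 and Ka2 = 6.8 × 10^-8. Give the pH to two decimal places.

pH = 1.29

Ka1 ≫ Ka2, so treat the first dissociation as the only significant source of H+.
Ka1 = x²/(0.25 − x) = 1.3 × 10^-2
Solving the quadratic: x = (−Ka1 + √(Ka1² + 4·Ka1·C₀))/2 = 5.09 × 10^-2 M
pH = −log(5.09 × 10^-2) = 1.29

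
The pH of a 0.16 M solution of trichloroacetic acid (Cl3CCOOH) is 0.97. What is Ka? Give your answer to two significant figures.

Ka = 2.2 × 10^-1

[H+] = 10^(-0.97) = 1.07 × 10^-1 M
At equilibrium [HA] = 0.16 − 1.07 × 10^-1 = 5.30 × 10^-2 M
Ka = [H+][A-]/[HA] = (1.07 × 10^-1)² / 5.30 × 10^-2 = 2.2 × 10^-1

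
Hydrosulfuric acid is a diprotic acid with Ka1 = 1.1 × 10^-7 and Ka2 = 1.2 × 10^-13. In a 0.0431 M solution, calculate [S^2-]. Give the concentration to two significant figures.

First ionization gives [H+] ≈ [HS-] = 6.89 × 10^-5 M.
Second step: Ka2 = [H+][S^2-]/[HS-] ≈ [S^2-] (since [H+] ≈ [HS-]).
So [S^2-] ≈ Ka2.

1.2 × 10^-13 M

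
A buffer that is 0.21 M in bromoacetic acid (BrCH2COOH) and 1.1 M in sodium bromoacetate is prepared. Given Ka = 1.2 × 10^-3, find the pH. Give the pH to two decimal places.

pKa = −log(1.2 × 10^-3) = 2.921
pH = pKa + log([A⁻]/[HA]) = 2.921 + log(1.1/0.21)
pH = 2.921 + (+0.719) = 3.64

pH = 3.64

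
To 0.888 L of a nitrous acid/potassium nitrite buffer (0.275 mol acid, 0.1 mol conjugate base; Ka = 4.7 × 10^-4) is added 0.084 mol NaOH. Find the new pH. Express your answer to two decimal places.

OH- converts HNO2 to NO2-: HNO2 → 0.191 mol, NO2- → 0.184 mol.
pKa = −log(4.7 × 10^-4) = 3.328
pH = pKa + log([A⁻]/[HA]) = 3.328 + log(0.184/0.191) = 3.328 -0.016

pH = 3.31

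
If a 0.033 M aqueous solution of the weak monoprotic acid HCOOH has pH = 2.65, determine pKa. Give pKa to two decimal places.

[H+] = 10^(-2.65) = 2.24 × 10^-3 M
At equilibrium [HA] = 0.033 − 2.24 × 10^-3 = 3.08 × 10^-2 M
Ka = [H+][A-]/[HA] = (2.24 × 10^-3)² / 3.08 × 10^-2 = 1.63 × 10^-4
pKa = -log(1.63 × 10^-4) = 3.79

pKa = 3.79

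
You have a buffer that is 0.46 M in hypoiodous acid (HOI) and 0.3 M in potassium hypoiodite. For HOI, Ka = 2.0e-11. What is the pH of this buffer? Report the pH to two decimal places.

pH = 10.51

pKa = −log(2.0 × 10^-11) = 10.699
pH = pKa + log([A⁻]/[HA]) = 10.699 + log(0.3/0.46)
pH = 10.699 + (-0.186) = 10.51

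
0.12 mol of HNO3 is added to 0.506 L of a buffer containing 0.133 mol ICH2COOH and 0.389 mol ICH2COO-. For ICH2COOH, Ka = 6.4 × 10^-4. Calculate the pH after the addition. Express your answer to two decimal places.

Added H+ converts ICH2COO- to ICH2COOH: ICH2COOH → 0.253 mol, ICH2COO- → 0.269 mol.
pKa = −log(6.4 × 10^-4) = 3.194
Henderson–Hasselbalch with mole ratio 0.269/0.253: pH = 3.194 + (+0.027)

pH = 3.22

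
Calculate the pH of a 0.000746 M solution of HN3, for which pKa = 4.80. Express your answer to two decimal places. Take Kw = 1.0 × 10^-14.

HN3 ⇌ N3- + H+
Ka = 10^(−4.80) = 1.58 × 10^-5
From the ICE table, Ka = [H+]²/(0.000746 − [H+]) = 1.58 × 10^-5.
[H+] is not negligible relative to C₀; solve [H+]² + 1.58e-05·[H+] − 1.18e-08 = 0.
[H+] = (−Ka + √(Ka² + 4·Ka·C₀))/2 = 1.01 × 10^-4 M
pH = −log(1.01 × 10^-4) = 4.00

pH = 4.00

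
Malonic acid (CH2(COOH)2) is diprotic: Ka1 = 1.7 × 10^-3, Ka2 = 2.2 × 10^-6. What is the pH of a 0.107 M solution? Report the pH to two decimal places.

Ka1 ≫ Ka2, so treat the first dissociation as the only significant source of H+.
Ka1 = x²/(0.107 − x) = 1.7 × 10^-3
Solving the quadratic: x = (−Ka1 + √(Ka1² + 4·Ka1·C₀))/2 = 1.27 × 10^-2 M
pH = −log(1.27 × 10^-2) = 1.90

pH = 1.90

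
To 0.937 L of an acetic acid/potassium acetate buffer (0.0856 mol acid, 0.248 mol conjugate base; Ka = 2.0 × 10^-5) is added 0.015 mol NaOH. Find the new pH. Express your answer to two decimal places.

OH- converts CH3COOH to CH3COO-: CH3COOH → 0.0706 mol, CH3COO- → 0.263 mol.
pKa = −log(2.0 × 10^-5) = 4.699
pH = pKa + log([A⁻]/[HA]) = 4.699 + log(0.263/0.0706) = 4.699 +0.571

pH = 5.27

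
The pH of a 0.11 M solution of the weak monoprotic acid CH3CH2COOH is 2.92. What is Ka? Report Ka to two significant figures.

Ka = 1.3 × 10^-5

[H+] = 10^(-2.92) = 1.20 × 10^-3 M
At equilibrium [HA] = 0.11 − 1.20 × 10^-3 = 1.09 × 10^-1 M
Ka = [H+][A-]/[HA] = (1.20 × 10^-3)² / 1.09 × 10^-1 = 1.3 × 10^-5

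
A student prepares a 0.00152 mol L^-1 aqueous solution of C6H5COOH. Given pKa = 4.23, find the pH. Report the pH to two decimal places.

pH = 3.57

C6H5COOH ⇌ C6H5COO- + H+
Ka = 10^(−4.23) = 5.89 × 10^-5
From the ICE table, Ka = [H+]²/(0.00152 − [H+]) = 5.89 × 10^-5.
[H+] is not negligible relative to C₀; solve [H+]² + 5.89e-05·[H+] − 8.95e-08 = 0.
[H+] = [−5.89e-05 + √(5.89e-05² + 3.58e-07)]/2 = 2.71 × 10^-4 M
pH = −log[H+] = −log(2.71 × 10^-4) = 3.57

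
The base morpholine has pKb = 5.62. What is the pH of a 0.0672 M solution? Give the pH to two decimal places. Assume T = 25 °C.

pH = 10.60

C4H8ONH + H2O ⇌ C4H8ONH2+ + OH-
Kb = 10^(−5.62) = 2.40 × 10^-6
From the ICE table, Kb = x²/(0.0672 − x) = 2.40 × 10^-6.
Neglecting x in the denominator: x = √(2.40 × 10^-6 × 0.0672) = 4.02 × 10^-4 M
pOH = 3.40, so pH = 14.00 − pOH = 10.60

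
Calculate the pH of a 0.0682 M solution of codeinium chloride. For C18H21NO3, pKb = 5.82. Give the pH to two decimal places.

C18H22NO3+ is the conjugate acid of the weak base C18H21NO3.
Kb = 10^(−5.82) = 1.51 × 10^-6
Ka = Kw/Kb = 1.0×10^-14 / 1.51 × 10^-6 = 6.62 × 10^-9
From the ICE table, Ka = [H+]²/(0.0682 − [H+]) = 6.62 × 10^-9.
Assume [H+] ≪ 0.0682: [H+] ≈ √(6.62 × 10^-9 × 0.0682) = 2.12 × 10^-5 M
([H+]/C₀ = 0.031% < 5%, so the approximation holds.)
pH = −log[H+] = −log(2.12 × 10^-5) = 4.67

pH = 4.67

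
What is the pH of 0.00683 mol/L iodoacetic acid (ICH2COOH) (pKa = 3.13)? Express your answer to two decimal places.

ICH2COOH ⇌ ICH2COO- + H+
Ka = 10^(−3.13) = 7.41 × 10^-4
Ka = x²/(0.00683 − x) = 7.41 × 10^-4
x is not negligible relative to C₀; solve x² + 0.000741·x − 5.06e-06 = 0.
x = (−Ka + √(Ka² + 4·Ka·C₀))/2 = 1.91 × 10^-3 M
pH = −log[H+] = −log(1.91 × 10^-3) = 2.72

pH = 2.72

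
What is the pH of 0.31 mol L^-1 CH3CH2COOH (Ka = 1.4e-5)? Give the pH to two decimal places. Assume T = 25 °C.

pH = 2.68

CH3CH2COOH ⇌ CH3CH2COO- + H+
Ka = x²/(0.31 − x) = 1.4 × 10^-5
Since Ka ≪ C₀, x ≈ √(Ka·C₀) = 2.08 × 10^-3 M.
pH = −log(2.08 × 10^-3) = 2.68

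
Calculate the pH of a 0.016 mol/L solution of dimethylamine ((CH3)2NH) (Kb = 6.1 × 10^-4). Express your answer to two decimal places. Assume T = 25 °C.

(CH3)2NH + H2O ⇌ (CH3)2NH2+ + OH-
Kb = x²/(0.016 − x) = 6.1 × 10^-4
The 5% rule fails; solving x² + Kb·x − Kb·C₀ = 0 exactly:
x = (−Kb + √(Kb² + 4·Kb·C₀))/2 = 2.83 × 10^-3 M
pOH = −log(2.83 × 10^-3) = 2.55; pH = 14.00 − 2.55 = 11.45

pH = 11.45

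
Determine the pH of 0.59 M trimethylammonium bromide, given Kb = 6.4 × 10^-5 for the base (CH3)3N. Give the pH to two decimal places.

(CH3)3NH+ is the conjugate acid of the weak base (CH3)3N.
Ka = Kw/Kb = 1.0×10^-14 / 6.4 × 10^-5 = 1.56 × 10^-10
Ka = [H+]²/(0.59 − [H+]) = 1.56 × 10^-10
Neglecting [H+] in the denominator: [H+] = √(1.56 × 10^-10 × 0.59) = 9.59 × 10^-6 M
Check: 0.0016% ionized — well under 5%, approximation valid.
pH = −log[H+] = −log(9.59 × 10^-6) = 5.02

pH = 5.02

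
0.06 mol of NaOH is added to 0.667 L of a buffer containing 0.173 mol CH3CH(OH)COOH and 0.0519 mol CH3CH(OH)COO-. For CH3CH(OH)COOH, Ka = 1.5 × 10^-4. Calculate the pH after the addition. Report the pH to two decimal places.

OH- converts CH3CH(OH)COOH to CH3CH(OH)COO-: CH3CH(OH)COOH → 0.113 mol, CH3CH(OH)COO- → 0.112 mol.
pKa = −log(1.5 × 10^-4) = 3.824
Henderson–Hasselbalch with mole ratio 0.112/0.113: pH = 3.824 + (-0.004)

pH = 3.82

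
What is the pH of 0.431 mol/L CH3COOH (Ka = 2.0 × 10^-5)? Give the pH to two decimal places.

CH3COOH ⇌ CH3COO- + H+
Let x = [H+] at equilibrium. Ka = x²/(0.431 − x).
Since Ka ≪ C₀, x ≈ √(Ka·C₀) = 2.94 × 10^-3 M.
pH = −log(2.94 × 10^-3) = 2.53

pH = 2.53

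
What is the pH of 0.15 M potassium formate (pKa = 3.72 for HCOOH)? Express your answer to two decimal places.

pH = 8.45

HCOO- is the conjugate base of the weak acid HCOOH.
Ka = 10^(−3.72) = 1.91 × 10^-4
Kb = Kw/Ka = 1.0×10^-14 / 1.91 × 10^-4 = 5.24 × 10^-11
From the ICE table, Kb = [OH-]²/(0.15 − [OH-]) = 5.24 × 10^-11.
Since Kb ≪ C₀, [OH-] ≈ √(Kb·C₀) = 2.80 × 10^-6 M.
pOH = −log(2.80 × 10^-6) = 5.55; pH = 14.00 − 5.55 = 8.45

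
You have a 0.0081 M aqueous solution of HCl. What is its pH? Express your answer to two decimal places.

pH = 2.09

HCl is a strong acid and dissociates completely, so [H+] = 0.0081 M.
pH = -log(0.0081) = 2.09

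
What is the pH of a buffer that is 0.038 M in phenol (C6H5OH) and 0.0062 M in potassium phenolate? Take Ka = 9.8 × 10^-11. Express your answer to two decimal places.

pH = 9.22

pKa = −log(9.8 × 10^-11) = 10.009
Henderson–Hasselbalch: pH = pKa + log([C6H5O-]/[C6H5OH]) = 10.009 + log(0.0062/0.038)
pH = 10.009 + (-0.787) = 9.22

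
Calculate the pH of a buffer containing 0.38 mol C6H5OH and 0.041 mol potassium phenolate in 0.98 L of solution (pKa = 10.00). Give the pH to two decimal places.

pH = pKa + log([A⁻]/[HA]) = 10.00 + log(0.041/0.38)
pH = 10.00 + (-0.967) = 9.03

pH = 9.03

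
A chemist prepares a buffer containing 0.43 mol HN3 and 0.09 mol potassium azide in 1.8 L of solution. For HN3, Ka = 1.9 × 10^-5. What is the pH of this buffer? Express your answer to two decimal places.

pH = 4.04

pKa = −log(1.9 × 10^-5) = 4.721
Henderson–Hasselbalch: pH = pKa + log([N3-]/[HN3]) = 4.721 + log(0.09/0.43)
pH = 4.721 + (-0.679) = 4.04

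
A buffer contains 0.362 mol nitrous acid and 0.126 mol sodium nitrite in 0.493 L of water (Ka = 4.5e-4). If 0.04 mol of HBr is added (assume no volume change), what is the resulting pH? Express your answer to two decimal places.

After neutralization: n(HNO2) = 0.402 mol, n(NO2-) = 0.086 mol.
pKa = −log(4.5 × 10^-4) = 3.347
pH = pKa + log([A⁻]/[HA]) = 3.347 + log(0.086/0.402) = 3.347 -0.670

pH = 2.68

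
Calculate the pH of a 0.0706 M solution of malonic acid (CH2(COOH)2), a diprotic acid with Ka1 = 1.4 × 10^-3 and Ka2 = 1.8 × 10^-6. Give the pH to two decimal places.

pH = 2.03

Ka1 ≫ Ka2, so treat the first dissociation as the only significant source of H+.
Ka1 = x²/(0.0706 − x) = 1.4 × 10^-3
Solving the quadratic: x = (−Ka1 + √(Ka1² + 4·Ka1·C₀))/2 = 9.27 × 10^-3 M
pH = −log(9.27 × 10^-3) = 2.03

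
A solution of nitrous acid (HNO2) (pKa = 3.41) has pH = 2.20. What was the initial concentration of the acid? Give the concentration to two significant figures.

C₀ = 1.1 × 10^-1 M

[H+] = 10^(-2.20) = 6.31 × 10^-3 M = x
Ka = 10^(−3.41) = 3.89 × 10^-4
Ka = x²/(C₀ − x) ⇒ C₀ = x + x²/Ka
C₀ = 6.31 × 10^-3 + (6.31 × 10^-3)²/(3.89 × 10^-4) = 1.09 × 10^-1 M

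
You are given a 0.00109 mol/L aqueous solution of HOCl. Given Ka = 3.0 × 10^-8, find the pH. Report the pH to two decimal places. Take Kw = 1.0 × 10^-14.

pH = 5.24

HOCl ⇌ OCl- + H+
Ka = [H+]²/(0.00109 − [H+]) = 3.0 × 10^-8
Since Ka ≪ C₀, [H+] ≈ √(Ka·C₀) = 5.72 × 10^-6 M.
([H+]/C₀ = 0.52% < 5%, so the approximation holds.)
pH = −log[H+] = −log(5.72 × 10^-6) = 5.24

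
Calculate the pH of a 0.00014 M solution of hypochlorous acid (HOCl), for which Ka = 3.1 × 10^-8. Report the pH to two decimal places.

pH = 5.68

HOCl ⇌ OCl- + H+
Let x = [H+] at equilibrium. Ka = x²/(0.00014 − x).
Since Ka ≪ C₀, x ≈ √(Ka·C₀) = 2.08 × 10^-6 M.
(x/C₀ = 1.5% < 5%, so the approximation holds.)
pH = −log[H+] = −log(2.08 × 10^-6) = 5.68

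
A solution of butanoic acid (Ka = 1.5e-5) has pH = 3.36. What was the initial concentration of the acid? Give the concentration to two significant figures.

[H+] = 10^(-3.36) = 4.37 × 10^-4 M = x
Ka = x²/(C₀ − x) ⇒ C₀ = x + x²/Ka
C₀ = 4.37 × 10^-4 + (4.37 × 10^-4)²/(1.5 × 10^-5) = 1.32 × 10^-2 M

C₀ = 1.3 × 10^-2 M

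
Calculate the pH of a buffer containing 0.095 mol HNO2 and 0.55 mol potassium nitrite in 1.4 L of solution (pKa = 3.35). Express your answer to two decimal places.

Henderson–Hasselbalch: pH = pKa + log([NO2-]/[HNO2]) = 3.35 + log(0.55/0.095)
pH = 3.35 + (+0.763) = 4.11

pH = 4.11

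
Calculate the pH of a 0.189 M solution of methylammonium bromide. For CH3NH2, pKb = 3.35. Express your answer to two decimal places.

pH = 5.69

CH3NH3+ is the conjugate acid of the weak base CH3NH2.
Kb = 10^(−3.35) = 4.47 × 10^-4
Ka = Kw/Kb = 1.0×10^-14 / 4.47 × 10^-4 = 2.24 × 10^-11
Let x = [H+] at equilibrium. Ka = x²/(0.189 − x).
Since Ka ≪ C₀, x ≈ √(Ka·C₀) = 2.06 × 10^-6 M.
(x/C₀ = 0.0011% < 5%, so the approximation holds.)
pH = −log(2.06 × 10^-6) = 5.69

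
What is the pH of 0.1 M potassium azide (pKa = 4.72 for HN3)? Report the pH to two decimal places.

N3- is the conjugate base of the weak acid HN3.
Ka = 10^(−4.72) = 1.91 × 10^-5
Kb = Kw/Ka = 1.0×10^-14 / 1.91 × 10^-5 = 5.24 × 10^-10
From the ICE table, Kb = [OH-]²/(0.1 − [OH-]) = 5.24 × 10^-10.
Assume [OH-] ≪ 0.1: [OH-] ≈ √(5.24 × 10^-10 × 0.1) = 7.24 × 10^-6 M
([OH-]/C₀ = 0.0072% < 5%, so the approximation holds.)
pOH = −log(7.24 × 10^-6) = 5.14; pH = 14.00 − 5.14 = 8.86

pH = 8.86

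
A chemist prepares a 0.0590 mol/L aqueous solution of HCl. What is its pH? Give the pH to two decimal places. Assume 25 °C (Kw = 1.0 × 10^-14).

pH = 1.23

HCl is a strong acid and dissociates completely, so [H+] = 0.0590 M.
pH = -log(0.059) = 1.23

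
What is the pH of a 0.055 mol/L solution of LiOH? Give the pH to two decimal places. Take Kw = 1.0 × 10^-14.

pH = 12.74

LiOH is a strong base; [OH-] = 0.055 M.
pOH = -log(0.055) = 1.26
pH = 14.00 - 1.26 = 12.74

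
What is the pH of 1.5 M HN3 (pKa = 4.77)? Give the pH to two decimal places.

HN3 ⇌ N3- + H+
Ka = 10^(−4.77) = 1.70 × 10^-5
Ka = [H+]²/(1.5 − [H+]) = 1.70 × 10^-5
Neglecting [H+] in the denominator: [H+] = √(1.70 × 10^-5 × 1.5) = 5.05 × 10^-3 M
Check: 0.34% ionized — well under 5%, approximation valid.
pH = −log[H+] = −log(5.05 × 10^-3) = 2.30

pH = 2.30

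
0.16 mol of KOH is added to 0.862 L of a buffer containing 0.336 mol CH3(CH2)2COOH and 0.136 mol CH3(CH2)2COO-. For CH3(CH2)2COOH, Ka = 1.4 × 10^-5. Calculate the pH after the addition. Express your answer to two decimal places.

After neutralization: n(CH3(CH2)2COOH) = 0.176 mol, n(CH3(CH2)2COO-) = 0.296 mol.
pKa = −log(1.4 × 10^-5) = 4.854
pH = pKa + log(n_CH3(CH2)2COO-/n_CH3(CH2)2COOH) = 4.854 + log(0.296/0.176) = 4.854 + (+0.226)

pH = 5.08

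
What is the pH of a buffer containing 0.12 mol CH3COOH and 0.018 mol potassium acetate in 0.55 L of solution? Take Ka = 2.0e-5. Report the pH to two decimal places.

pKa = −log(2.0 × 10^-5) = 4.699
pH = pKa + log([A⁻]/[HA]) = 4.699 + log(0.018/0.12)
pH = 4.699 + (-0.824) = 3.88

pH = 3.88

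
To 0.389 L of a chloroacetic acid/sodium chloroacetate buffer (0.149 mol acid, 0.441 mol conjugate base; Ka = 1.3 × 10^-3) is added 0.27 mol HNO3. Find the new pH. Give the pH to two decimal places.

After neutralization: n(ClCH2COOH) = 0.419 mol, n(ClCH2COO-) = 0.171 mol.
pKa = −log(1.3 × 10^-3) = 2.886
Henderson–Hasselbalch with mole ratio 0.171/0.419: pH = 2.886 + (-0.389)

pH = 2.50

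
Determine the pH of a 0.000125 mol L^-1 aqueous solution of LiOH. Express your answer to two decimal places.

pH = 10.10

LiOH is a strong base; [OH-] = 0.000125 M.
pOH = -log(0.000125) = 3.90
pH = 14.00 - 3.90 = 10.10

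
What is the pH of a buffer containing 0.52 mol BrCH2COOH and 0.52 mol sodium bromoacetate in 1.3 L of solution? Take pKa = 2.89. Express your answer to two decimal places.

pH = 2.89

Henderson–Hasselbalch: pH = pKa + log([BrCH2COO-]/[BrCH2COOH]) = 2.89 + log(0.52/0.52)
pH = 2.89 + (+0.000) = 2.89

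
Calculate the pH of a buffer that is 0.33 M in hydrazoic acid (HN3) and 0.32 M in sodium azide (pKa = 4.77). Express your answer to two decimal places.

pH = 4.76

pH = pKa + log([A⁻]/[HA]) = 4.77 + log(0.32/0.33)
pH = 4.77 + (-0.013) = 4.76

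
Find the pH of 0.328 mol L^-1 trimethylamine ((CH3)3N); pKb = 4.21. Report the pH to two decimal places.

(CH3)3N + H2O ⇌ (CH3)3NH+ + OH-
Kb = 10^(−4.21) = 6.17 × 10^-5
Kb = [OH-]²/(0.328 − [OH-]) = 6.17 × 10^-5
Since Kb ≪ C₀, [OH-] ≈ √(Kb·C₀) = 4.50 × 10^-3 M.
pOH = 2.35, so pH = 14.00 − pOH = 11.65

pH = 11.65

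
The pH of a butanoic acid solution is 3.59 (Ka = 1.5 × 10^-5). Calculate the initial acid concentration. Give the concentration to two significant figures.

C₀ = 4.7 × 10^-3 M

[H+] = 10^(-3.59) = 2.57 × 10^-4 M = x
Ka = x²/(C₀ − x) ⇒ C₀ = x + x²/Ka
C₀ = 2.57 × 10^-4 + (2.57 × 10^-4)²/(1.5 × 10^-5) = 4.66 × 10^-3 M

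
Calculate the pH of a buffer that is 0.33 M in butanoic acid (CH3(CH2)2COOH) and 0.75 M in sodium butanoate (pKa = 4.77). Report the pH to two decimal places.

pH = pKa + log([A⁻]/[HA]) = 4.77 + log(0.75/0.33)
pH = 4.77 + (+0.357) = 5.13

pH = 5.13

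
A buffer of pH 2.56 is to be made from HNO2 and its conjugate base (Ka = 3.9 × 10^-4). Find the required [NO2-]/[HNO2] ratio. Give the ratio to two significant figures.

pKa = -log(3.9 × 10^-4) = 3.409
pH = pKa + log(r) ⇒ log(r) = 2.56 − 3.409 = -0.849
r = [NO2-]/[HNO2] = 10^(-0.849) = 0.142

ratio = 0.14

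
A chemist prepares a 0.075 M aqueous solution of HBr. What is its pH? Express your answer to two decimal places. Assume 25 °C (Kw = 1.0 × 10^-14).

pH = 1.12

HBr is a strong acid and dissociates completely, so [H+] = 0.075 M.
pH = -log(0.075) = 1.12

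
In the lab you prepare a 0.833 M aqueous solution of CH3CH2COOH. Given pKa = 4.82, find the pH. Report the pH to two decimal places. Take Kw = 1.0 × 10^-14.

pH = 2.45

CH3CH2COOH ⇌ CH3CH2COO- + H+
Ka = 10^(−4.82) = 1.51 × 10^-5
Ka = [H+]²/(0.833 − [H+]) = 1.51 × 10^-5
Assume [H+] ≪ 0.833: [H+] ≈ √(1.51 × 10^-5 × 0.833) = 3.55 × 10^-3 M
Check: 0.43% ionized — well under 5%, approximation valid.
pH = −log(3.55 × 10^-3) = 2.45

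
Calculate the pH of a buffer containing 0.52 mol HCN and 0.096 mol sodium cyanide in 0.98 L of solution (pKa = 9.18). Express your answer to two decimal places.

Using pH = pKa + log([base]/[acid]) with [base]/[acid] = 0.096/0.52:
pH = 9.18 + (-0.734) = 8.45

pH = 8.45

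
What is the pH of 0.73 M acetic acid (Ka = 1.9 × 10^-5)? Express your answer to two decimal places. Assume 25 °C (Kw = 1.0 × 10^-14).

pH = 2.43

CH3COOH ⇌ CH3COO- + H+
From the ICE table, Ka = x²/(0.73 − x) = 1.9 × 10^-5.
Since Ka ≪ C₀, x ≈ √(Ka·C₀) = 3.72 × 10^-3 M.
pH = −log(3.72 × 10^-3) = 2.43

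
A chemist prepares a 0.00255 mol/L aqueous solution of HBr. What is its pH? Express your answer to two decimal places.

pH = 2.59

HBr is a strong acid and dissociates completely, so [H+] = 0.00255 M.
pH = -log(0.00255) = 2.59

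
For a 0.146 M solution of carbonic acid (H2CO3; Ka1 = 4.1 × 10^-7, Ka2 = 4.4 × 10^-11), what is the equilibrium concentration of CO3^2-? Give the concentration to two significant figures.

4.4 × 10^-11 M

First ionization gives [H+] ≈ [HCO3-] = 2.45 × 10^-4 M.
Second step: Ka2 = [H+][CO3^2-]/[HCO3-] ≈ [CO3^2-] (since [H+] ≈ [HCO3-]).
So [CO3^2-] ≈ Ka2.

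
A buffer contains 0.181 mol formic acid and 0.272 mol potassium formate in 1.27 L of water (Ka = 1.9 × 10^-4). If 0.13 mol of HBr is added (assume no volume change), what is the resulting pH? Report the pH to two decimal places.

After neutralization: n(HCOOH) = 0.311 mol, n(HCOO-) = 0.142 mol.
pKa = −log(1.9 × 10^-4) = 3.721
Henderson–Hasselbalch with mole ratio 0.142/0.311: pH = 3.721 + (-0.340)

pH = 3.38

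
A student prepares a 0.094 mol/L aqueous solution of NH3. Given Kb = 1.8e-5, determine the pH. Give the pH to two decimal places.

NH3 + H2O ⇌ NH4+ + OH-
Let x = [OH-] at equilibrium. Kb = x²/(0.094 − x).
Neglecting x in the denominator: x = √(1.8 × 10^-5 × 0.094) = 1.30 × 10^-3 M
pOH = −log(1.30 × 10^-3) = 2.89; pH = 14.00 − 2.89 = 11.11

pH = 11.11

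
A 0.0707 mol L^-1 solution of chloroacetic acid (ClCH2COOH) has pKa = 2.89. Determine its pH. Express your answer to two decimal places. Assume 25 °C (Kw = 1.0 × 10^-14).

pH = 2.05

ClCH2COOH ⇌ ClCH2COO- + H+
Ka = 10^(−2.89) = 1.29 × 10^-3
From the ICE table, Ka = [H+]²/(0.0707 − [H+]) = 1.29 × 10^-3.
Here C₀/Ka ≈ 54.8, so the small-[H+] approximation fails. Use the quadratic:
[H+] = [−0.00129 + √(0.00129² + 0.000365)]/2 = 8.93 × 10^-3 M
pH = −log(8.93 × 10^-3) = 2.05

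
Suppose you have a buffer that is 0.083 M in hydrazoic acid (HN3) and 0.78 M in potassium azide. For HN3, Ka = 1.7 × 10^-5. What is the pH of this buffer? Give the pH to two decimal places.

pH = 5.74

pKa = −log(1.7 × 10^-5) = 4.770
Using pH = pKa + log([base]/[acid]) with [base]/[acid] = 0.78/0.083:
pH = 4.770 + (+0.973) = 5.74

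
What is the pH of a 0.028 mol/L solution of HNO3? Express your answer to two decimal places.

HNO3 is a strong acid and dissociates completely, so [H+] = 0.028 M.
pH = -log(0.028) = 1.55

pH = 1.55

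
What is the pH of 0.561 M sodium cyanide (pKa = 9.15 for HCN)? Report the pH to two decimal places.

pH = 11.45

CN- is the conjugate base of the weak acid HCN.
Ka = 10^(−9.15) = 7.08 × 10^-10
Kb = Kw/Ka = 1.0×10^-14 / 7.08 × 10^-10 = 1.41 × 10^-5
From the ICE table, Kb = x²/(0.561 − x) = 1.41 × 10^-5.
Neglecting x in the denominator: x = √(1.41 × 10^-5 × 0.561) = 2.81 × 10^-3 M
Check: 0.5% ionized — well under 5%, approximation valid.
pOH = −log(2.81 × 10^-3) = 2.55; pH = 14.00 − 2.55 = 11.45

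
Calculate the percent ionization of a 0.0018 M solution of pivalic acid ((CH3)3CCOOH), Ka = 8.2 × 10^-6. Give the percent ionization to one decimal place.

6.5%

(CH3)3CCOOH ⇌ (CH3)3CCOO- + H+; let x = [H+] at equilibrium.
Ka = x²/(C₀ − x); solving the quadratic gives x = 1.17 × 10^-4 M.
Fraction ionized = 1.17 × 10^-4 / 0.0018 = 0.0650 → 6.5%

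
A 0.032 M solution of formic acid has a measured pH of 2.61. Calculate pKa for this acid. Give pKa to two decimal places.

pKa = 3.69

[H+] = 10^(-2.61) = 2.45 × 10^-3 M
At equilibrium [HA] = 0.032 − 2.45 × 10^-3 = 2.95 × 10^-2 M
Ka = [H+][A-]/[HA] = (2.45 × 10^-3)² / 2.95 × 10^-2 = 2.03 × 10^-4
pKa = -log(2.03 × 10^-4) = 3.69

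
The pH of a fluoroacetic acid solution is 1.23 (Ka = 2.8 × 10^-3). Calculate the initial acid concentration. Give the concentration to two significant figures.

C₀ = 1.3 M

[H+] = 10^(-1.23) = 5.89 × 10^-2 M = x
Ka = x²/(C₀ − x) ⇒ C₀ = x + x²/Ka
C₀ = 5.89 × 10^-2 + (5.89 × 10^-2)²/(2.8 × 10^-3) = 1.30 M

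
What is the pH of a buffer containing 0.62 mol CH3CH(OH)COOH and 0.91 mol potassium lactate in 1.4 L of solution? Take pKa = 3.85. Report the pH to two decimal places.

Henderson–Hasselbalch: pH = pKa + log([CH3CH(OH)COO-]/[CH3CH(OH)COOH]) = 3.85 + log(0.91/0.62)
pH = 3.85 + (+0.167) = 4.02

pH = 4.02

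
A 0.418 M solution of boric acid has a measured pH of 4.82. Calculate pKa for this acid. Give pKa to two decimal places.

[H+] = 10^(-4.82) = 1.51 × 10^-5 M
At equilibrium [HA] = 0.418 − 1.51 × 10^-5 = 4.18 × 10^-1 M
Ka = [H+][A-]/[HA] = (1.51 × 10^-5)² / 4.18 × 10^-1 = 5.45 × 10^-10
pKa = -log(5.45 × 10^-10) = 9.26

pKa = 9.26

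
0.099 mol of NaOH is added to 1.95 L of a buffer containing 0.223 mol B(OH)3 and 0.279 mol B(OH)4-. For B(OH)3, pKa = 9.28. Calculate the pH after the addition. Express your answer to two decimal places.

pH = 9.76

OH- converts B(OH)3 to B(OH)4-: B(OH)3 → 0.124 mol, B(OH)4- → 0.378 mol.
pH = pKa + log([A⁻]/[HA]) = 9.28 + log(0.378/0.124) = 9.28 +0.484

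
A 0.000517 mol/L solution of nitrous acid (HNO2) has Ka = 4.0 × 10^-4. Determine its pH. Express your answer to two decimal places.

HNO2 ⇌ NO2- + H+
Ka = x²/(0.000517 − x) = 4.0 × 10^-4
x is not negligible relative to C₀; solve x² + 0.0004·x − 2.07e-07 = 0.
x = [−0.0004 + √(0.0004² + 8.27e-07)]/2 = 2.97 × 10^-4 M
pH = −log(2.97 × 10^-4) = 3.53

pH = 3.53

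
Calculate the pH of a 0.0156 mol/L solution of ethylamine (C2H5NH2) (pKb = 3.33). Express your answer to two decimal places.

pH = 11.39

C2H5NH2 + H2O ⇌ C2H5NH3+ + OH-
Kb = 10^(−3.33) = 4.68 × 10^-4
From the ICE table, Kb = [OH-]²/(0.0156 − [OH-]) = 4.68 × 10^-4.
Here C₀/Kb ≈ 33.3, so the small-[OH-] approximation fails. Use the quadratic:
[OH-] = [−0.000468 + √(0.000468² + 2.92e-05)]/2 = 2.48 × 10^-3 M
pOH = 2.61, so pH = 14.00 − pOH = 11.39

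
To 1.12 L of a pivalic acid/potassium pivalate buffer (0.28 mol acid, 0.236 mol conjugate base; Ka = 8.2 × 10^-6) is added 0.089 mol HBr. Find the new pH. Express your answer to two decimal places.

Added H+ converts (CH3)3CCOO- to (CH3)3CCOOH: (CH3)3CCOOH → 0.369 mol, (CH3)3CCOO- → 0.147 mol.
pKa = −log(8.2 × 10^-6) = 5.086
pH = pKa + log([A⁻]/[HA]) = 5.086 + log(0.147/0.369) = 5.086 -0.400

pH = 4.69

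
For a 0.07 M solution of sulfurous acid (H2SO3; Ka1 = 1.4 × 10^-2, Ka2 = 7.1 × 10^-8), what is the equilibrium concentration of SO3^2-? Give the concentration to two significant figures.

7.1 × 10^-8 M

First ionization gives [H+] ≈ [HSO3-] = 2.51 × 10^-2 M.
Second step: Ka2 = [H+][SO3^2-]/[HSO3-] ≈ [SO3^2-] (since [H+] ≈ [HSO3-]).
So [SO3^2-] ≈ Ka2.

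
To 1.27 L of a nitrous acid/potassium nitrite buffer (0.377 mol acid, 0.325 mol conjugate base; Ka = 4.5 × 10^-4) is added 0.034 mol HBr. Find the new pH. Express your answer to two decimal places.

pH = 3.20

After neutralization: n(HNO2) = 0.411 mol, n(NO2-) = 0.291 mol.
pKa = −log(4.5 × 10^-4) = 3.347
pH = pKa + log(n_NO2-/n_HNO2) = 3.347 + log(0.291/0.411) = 3.347 + (-0.150)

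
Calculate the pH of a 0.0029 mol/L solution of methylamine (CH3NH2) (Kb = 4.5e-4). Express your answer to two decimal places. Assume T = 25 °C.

CH3NH2 + H2O ⇌ CH3NH3+ + OH-
Let x = [OH-] at equilibrium. Kb = x²/(0.0029 − x).
The 5% rule fails; solving x² + Kb·x − Kb·C₀ = 0 exactly:
x = [−0.00045 + √(0.00045² + 5.22e-06)]/2 = 9.39 × 10^-4 M
pOH = −log(9.39 × 10^-4) = 3.03; pH = 14.00 − 3.03 = 10.97

pH = 10.97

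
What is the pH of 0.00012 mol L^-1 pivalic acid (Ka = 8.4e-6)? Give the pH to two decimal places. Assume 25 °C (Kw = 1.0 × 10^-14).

pH = 4.56

(CH3)3CCOOH ⇌ (CH3)3CCOO- + H+
Ka = [H+]²/(0.00012 − [H+]) = 8.4 × 10^-6
The 5% rule fails; solving [H+]² + Ka·[H+] − Ka·C₀ = 0 exactly:
[H+] = [−8.4e-06 + √(8.4e-06² + 4.03e-09)]/2 = 2.78 × 10^-5 M
pH = −log(2.78 × 10^-5) = 4.56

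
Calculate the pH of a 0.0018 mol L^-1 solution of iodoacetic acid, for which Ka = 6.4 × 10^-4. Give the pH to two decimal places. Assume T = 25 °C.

pH = 3.10

ICH2COOH ⇌ ICH2COO- + H+
Ka = [H+]²/(0.0018 − [H+]) = 6.4 × 10^-4
The 5% rule fails; solving [H+]² + Ka·[H+] − Ka·C₀ = 0 exactly:
[H+] = (−Ka + √(Ka² + 4·Ka·C₀))/2 = 8.00 × 10^-4 M
pH = −log[H+] = −log(8.00 × 10^-4) = 3.10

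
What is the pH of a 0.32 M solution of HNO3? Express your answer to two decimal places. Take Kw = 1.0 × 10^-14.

pH = 0.49

HNO3 is a strong acid and dissociates completely, so [H+] = 0.32 M.
pH = -log(0.32) = 0.49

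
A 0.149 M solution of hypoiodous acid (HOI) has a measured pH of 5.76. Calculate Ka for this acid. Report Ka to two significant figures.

Ka = 2.0 × 10^-11

[H+] = 10^(-5.76) = 1.74 × 10^-6 M
At equilibrium [HA] = 0.149 − 1.74 × 10^-6 = 1.49 × 10^-1 M
Ka = [H+][A-]/[HA] = (1.74 × 10^-6)² / 1.49 × 10^-1 = 2.0 × 10^-11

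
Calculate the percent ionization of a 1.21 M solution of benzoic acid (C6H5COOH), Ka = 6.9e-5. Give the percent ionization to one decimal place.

C6H5COOH ⇌ C6H5COO- + H+; let x = [H+] at equilibrium.
x ≈ √(Ka·C₀) = √(6.9 × 10^-5 × 1.21) = 9.14 × 10^-3 M
% ionization = x/C₀ × 100% = 9.14 × 10^-3/1.21 × 100% = 0.8%

0.8%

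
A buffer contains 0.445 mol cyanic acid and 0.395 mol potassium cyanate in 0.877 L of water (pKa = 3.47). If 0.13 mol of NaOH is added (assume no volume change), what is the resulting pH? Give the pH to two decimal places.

pH = 3.69

After neutralization: n(HOCN) = 0.315 mol, n(OCN-) = 0.525 mol.
Henderson–Hasselbalch with mole ratio 0.525/0.315: pH = 3.47 + (+0.222)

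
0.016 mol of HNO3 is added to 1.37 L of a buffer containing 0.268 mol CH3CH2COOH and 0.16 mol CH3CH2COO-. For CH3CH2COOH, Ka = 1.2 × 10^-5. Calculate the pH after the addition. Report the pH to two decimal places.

After neutralization: n(CH3CH2COOH) = 0.284 mol, n(CH3CH2COO-) = 0.144 mol.
pKa = −log(1.2 × 10^-5) = 4.921
Henderson–Hasselbalch with mole ratio 0.144/0.284: pH = 4.921 + (-0.295)

pH = 4.63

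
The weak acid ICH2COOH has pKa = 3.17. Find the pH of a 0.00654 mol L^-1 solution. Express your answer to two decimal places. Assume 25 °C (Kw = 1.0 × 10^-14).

ICH2COOH ⇌ ICH2COO- + H+
Ka = 10^(−3.17) = 6.76 × 10^-4
Let x = [H+] at equilibrium. Ka = x²/(0.00654 − x).
x is not negligible relative to C₀; solve x² + 0.000676·x − 4.42e-06 = 0.
x = (−Ka + √(Ka² + 4·Ka·C₀))/2 = 1.79 × 10^-3 M
pH = −log[H+] = −log(1.79 × 10^-3) = 2.75

pH = 2.75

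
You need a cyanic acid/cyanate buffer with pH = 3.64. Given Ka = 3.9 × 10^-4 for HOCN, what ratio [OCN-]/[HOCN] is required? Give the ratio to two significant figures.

pKa = -log(3.9 × 10^-4) = 3.409
pH = pKa + log(r) ⇒ log(r) = 3.64 − 3.409 = +0.231
r = [OCN-]/[HOCN] = 10^(+0.231) = 1.7

ratio = 1.7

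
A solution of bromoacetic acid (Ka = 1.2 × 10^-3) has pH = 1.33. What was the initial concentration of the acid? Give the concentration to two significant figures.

C₀ = 1.9 M

[H+] = 10^(-1.33) = 4.68 × 10^-2 M = x
Ka = x²/(C₀ − x) ⇒ C₀ = x + x²/Ka
C₀ = 4.68 × 10^-2 + (4.68 × 10^-2)²/(1.2 × 10^-3) = 1.87 M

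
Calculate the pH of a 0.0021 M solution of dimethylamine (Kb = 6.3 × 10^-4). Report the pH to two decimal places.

pH = 10.94

(CH3)2NH + H2O ⇌ (CH3)2NH2+ + OH-
Let x = [OH-] at equilibrium. Kb = x²/(0.0021 − x).
x is not negligible relative to C₀; solve x² + 0.00063·x − 1.32e-06 = 0.
x = (−Kb + √(Kb² + 4·Kb·C₀))/2 = 8.78 × 10^-4 M
pOH = −log(8.78 × 10^-4) = 3.06; pH = 14.00 − 3.06 = 10.94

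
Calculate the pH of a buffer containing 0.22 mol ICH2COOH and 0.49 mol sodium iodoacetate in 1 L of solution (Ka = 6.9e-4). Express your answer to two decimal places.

pH = 3.51

pKa = −log(6.9 × 10^-4) = 3.161
Using pH = pKa + log([base]/[acid]) with [base]/[acid] = 0.49/0.22:
pH = 3.161 + (+0.348) = 3.51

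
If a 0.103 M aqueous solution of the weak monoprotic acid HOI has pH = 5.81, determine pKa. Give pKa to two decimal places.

[H+] = 10^(-5.81) = 1.55 × 10^-6 M
At equilibrium [HA] = 0.103 − 1.55 × 10^-6 = 1.03 × 10^-1 M
Ka = [H+][A-]/[HA] = (1.55 × 10^-6)² / 1.03 × 10^-1 = 2.33 × 10^-11
pKa = -log(2.33 × 10^-11) = 10.63

pKa = 10.63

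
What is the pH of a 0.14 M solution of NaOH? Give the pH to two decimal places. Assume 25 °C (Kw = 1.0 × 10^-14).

NaOH is a strong base; [OH-] = 0.14 M.
pOH = -log(0.14) = 0.85
pH = 14.00 - 0.85 = 13.15

pH = 13.15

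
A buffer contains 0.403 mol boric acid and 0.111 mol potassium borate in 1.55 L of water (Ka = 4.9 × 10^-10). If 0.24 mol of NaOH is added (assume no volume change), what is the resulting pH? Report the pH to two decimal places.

pH = 9.64

OH- converts B(OH)3 to B(OH)4-: B(OH)3 → 0.163 mol, B(OH)4- → 0.351 mol.
pKa = −log(4.9 × 10^-10) = 9.310
pH = pKa + log(n_B(OH)4-/n_B(OH)3) = 9.310 + log(0.351/0.163) = 9.310 + (+0.333)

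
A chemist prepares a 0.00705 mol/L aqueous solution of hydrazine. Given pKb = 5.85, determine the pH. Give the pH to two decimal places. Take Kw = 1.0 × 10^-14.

N2H4 + H2O ⇌ N2H5+ + OH-
Kb = 10^(−5.85) = 1.41 × 10^-6
Let x = [OH-] at equilibrium. Kb = x²/(0.00705 − x).
Assume x ≪ 0.00705: x ≈ √(1.41 × 10^-6 × 0.00705) = 9.97 × 10^-5 M
(x/C₀ = 1.4% < 5%, so the approximation holds.)
pOH = −log(9.97 × 10^-5) = 4.00; pH = 14.00 − 4.00 = 10.00

pH = 10.00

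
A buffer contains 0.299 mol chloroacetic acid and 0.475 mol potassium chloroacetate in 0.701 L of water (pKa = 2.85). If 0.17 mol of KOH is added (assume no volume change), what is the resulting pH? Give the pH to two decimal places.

After neutralization: n(ClCH2COOH) = 0.129 mol, n(ClCH2COO-) = 0.645 mol.
Henderson–Hasselbalch with mole ratio 0.645/0.129: pH = 2.85 + (+0.699)

pH = 3.55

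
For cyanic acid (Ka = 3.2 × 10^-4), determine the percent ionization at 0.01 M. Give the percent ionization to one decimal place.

HOCN ⇌ OCN- + H+; let x = [H+] at equilibrium.
Solve x² + 0.00032x − 3.2e-06 = 0 → x = 1.64 × 10^-3 M
Fraction ionized = 1.64 × 10^-3 / 0.01 = 0.1640 → 16.4%

16.4%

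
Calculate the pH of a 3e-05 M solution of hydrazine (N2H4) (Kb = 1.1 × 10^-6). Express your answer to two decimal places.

N2H4 + H2O ⇌ N2H5+ + OH-
Kb = x²/(3e-05 − x) = 1.1 × 10^-6
The 5% rule fails; solving x² + Kb·x − Kb·C₀ = 0 exactly:
x = (−Kb + √(Kb² + 4·Kb·C₀))/2 = 5.22 × 10^-6 M
pOH = 5.28, so pH = 14.00 − pOH = 8.72

pH = 8.72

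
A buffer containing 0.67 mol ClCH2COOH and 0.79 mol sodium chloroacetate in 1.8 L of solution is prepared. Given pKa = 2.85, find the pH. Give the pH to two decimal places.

Henderson–Hasselbalch: pH = pKa + log([ClCH2COO-]/[ClCH2COOH]) = 2.85 + log(0.79/0.67)
pH = 2.85 + (+0.072) = 2.92

pH = 2.92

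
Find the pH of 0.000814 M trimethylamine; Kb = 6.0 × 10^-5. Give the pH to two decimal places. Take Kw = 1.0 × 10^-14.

(CH3)3N + H2O ⇌ (CH3)3NH+ + OH-
From the ICE table, Kb = x²/(0.000814 − x) = 6.0 × 10^-5.
x is not negligible relative to C₀; solve x² + 6e-05·x − 4.88e-08 = 0.
x = [−6e-05 + √(6e-05² + 1.95e-07)]/2 = 1.93 × 10^-4 M
pOH = 3.71, so pH = 14.00 − pOH = 10.29

pH = 10.29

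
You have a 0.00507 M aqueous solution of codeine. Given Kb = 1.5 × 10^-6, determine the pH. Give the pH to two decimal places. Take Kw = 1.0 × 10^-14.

pH = 9.94

C18H21NO3 + H2O ⇌ C18H22NO3+ + OH-
Kb = [OH-]²/(0.00507 − [OH-]) = 1.5 × 10^-6
Assume [OH-] ≪ 0.00507: [OH-] ≈ √(1.5 × 10^-6 × 0.00507) = 8.72 × 10^-5 M
pOH = −log(8.72 × 10^-5) = 4.06; pH = 14.00 − 4.06 = 9.94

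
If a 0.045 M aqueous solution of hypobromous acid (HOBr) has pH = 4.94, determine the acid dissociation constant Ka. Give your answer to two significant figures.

[H+] = 10^(-4.94) = 1.15 × 10^-5 M
At equilibrium [HA] = 0.045 − 1.15 × 10^-5 = 4.50 × 10^-2 M
Ka = [H+][A-]/[HA] = (1.15 × 10^-5)² / 4.50 × 10^-2 = 2.9 × 10^-9

Ka = 2.9 × 10^-9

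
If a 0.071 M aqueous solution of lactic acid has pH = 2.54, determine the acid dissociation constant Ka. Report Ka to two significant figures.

Ka = 1.2 × 10^-4

[H+] = 10^(-2.54) = 2.88 × 10^-3 M
At equilibrium [HA] = 0.071 − 2.88 × 10^-3 = 6.81 × 10^-2 M
Ka = [H+][A-]/[HA] = (2.88 × 10^-3)² / 6.81 × 10^-2 = 1.2 × 10^-4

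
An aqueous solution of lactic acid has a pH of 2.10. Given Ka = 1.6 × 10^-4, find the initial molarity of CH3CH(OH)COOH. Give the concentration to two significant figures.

C₀ = 4.0 × 10^-1 M

[H+] = 10^(-2.10) = 7.94 × 10^-3 M = x
Ka = x²/(C₀ − x) ⇒ C₀ = x + x²/Ka
C₀ = 7.94 × 10^-3 + (7.94 × 10^-3)²/(1.6 × 10^-4) = 4.02 × 10^-1 M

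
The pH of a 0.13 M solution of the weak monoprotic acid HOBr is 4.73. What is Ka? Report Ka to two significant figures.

Ka = 2.7 × 10^-9

[H+] = 10^(-4.73) = 1.86 × 10^-5 M
At equilibrium [HA] = 0.13 − 1.86 × 10^-5 = 1.30 × 10^-1 M
Ka = [H+][A-]/[HA] = (1.86 × 10^-5)² / 1.30 × 10^-1 = 2.7 × 10^-9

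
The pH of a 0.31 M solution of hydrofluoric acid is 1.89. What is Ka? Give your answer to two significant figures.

[H+] = 10^(-1.89) = 1.29 × 10^-2 M
At equilibrium [HA] = 0.31 − 1.29 × 10^-2 = 2.97 × 10^-1 M
Ka = [H+][A-]/[HA] = (1.29 × 10^-2)² / 2.97 × 10^-1 = 5.6 × 10^-4

Ka = 5.6 × 10^-4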